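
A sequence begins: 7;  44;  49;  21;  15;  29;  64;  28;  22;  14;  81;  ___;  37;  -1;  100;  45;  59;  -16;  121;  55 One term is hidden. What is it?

36

The terms cycle through 4 interleaved subsequences.
Track A: 7, 15, 22, 37, 59 (a Fibonacci-like recurrence a_n = a_{n-1} + a_{n-2}).
Track B: 44, 29, 14, -1, -16 (subtracting 15 each time).
Track C: 49, 64, 81, 100, 121 (the squares 7², 8², 9², …).
Track D: 21, 28, ?, 45, 55 (the triangular numbers T_6, T_7, …).
So the missing entry in track D is 36.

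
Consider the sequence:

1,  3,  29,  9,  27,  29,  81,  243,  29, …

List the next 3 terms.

Positions follow the repeating pattern AAB; grouping by letter gives 2 tracks.
Track A: 1, 3, 9, 27, 81, 243. Powers of 3.
Track B: 29, 29, 29. Always 29.
Position 10 → track A, term 7 = 729.
Position 11 → track A, term 8 = 2187.
Term 12 comes from track B (its 4th entry): 29.

729, 2187, 29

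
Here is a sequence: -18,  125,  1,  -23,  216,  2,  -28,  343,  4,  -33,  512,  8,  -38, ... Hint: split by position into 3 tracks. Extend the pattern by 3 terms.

729, 16, -43

Split by position mod 3 into 3 tracks.
Subsequence A: -18, -23, -28, -33, -38 (arithmetic with common difference −5).
Subsequence B: 125, 216, 343, 512 (the cubes 5³, 6³, 7³, …).
Subsequence C: 1, 2, 4, 8 (powers of 2).
Term 14 comes from subsequence B (its 5th entry): 729.
Position 15 falls in subsequence C as its term 5, giving 16.
The 16th slot belongs to subsequence A; its 6th term is -43.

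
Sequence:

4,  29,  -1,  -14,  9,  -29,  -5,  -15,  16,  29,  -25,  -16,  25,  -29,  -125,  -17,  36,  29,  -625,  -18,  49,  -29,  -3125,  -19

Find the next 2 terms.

The terms cycle through 4 interleaved subsequences.
Subsequence A is 4, 9, 16, 25, 36, 49, which is perfect squares starting at 2².
Subsequence B is 29, -29, 29, -29, 29, -29, which is the oscillation 29·(−1)^(n+1).
Subsequence C is -1, -5, -25, -125, -625, -3125, which is multiplying by 5 each time.
Subsequence D is -14, -15, -16, -17, -18, -19, which is linear: a_n = -13 − n.
Position 25 → subsequence A, term 7 = 64.
Position 26 falls in subsequence B as its term 7, giving 29.

64, 29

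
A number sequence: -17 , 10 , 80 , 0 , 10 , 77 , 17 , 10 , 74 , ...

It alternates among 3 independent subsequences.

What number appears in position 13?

51

Read the sequence 3 terms at a time; column i is its own pattern.
Stream A: -17, 0, 17. Linear: a_n = -34 + 17·n.
Stream B: 10, 10, 10. The constant sequence 10.
Stream C: 80, 77, 74. Linear: a_n = 83 − 3·n.
The 13th slot belongs to stream A; its 5th term is 51.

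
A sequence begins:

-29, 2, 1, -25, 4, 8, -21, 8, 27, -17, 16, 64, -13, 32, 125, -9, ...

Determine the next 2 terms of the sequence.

64, 216

Split by position mod 3: positions 1, 4, 7, … form one track, and each other residue class forms its own.
Subsequence A: -29, -25, -21, -17, -13, -9 (linear: a_n = -33 + 4·n).
Subsequence B: 2, 4, 8, 16, 32 (successive powers of 2).
Subsequence C: 1, 8, 27, 64, 125 (the cubes 1³, 2³, 3³, …).
Position 17 → subsequence B, term 6 = 64.
Term 18 comes from subsequence C (its 6th entry): 216.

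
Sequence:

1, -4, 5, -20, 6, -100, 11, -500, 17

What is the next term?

Odd-indexed and even-indexed terms follow separate rules.
Stream A: 1, 5, 6, 11, 17 — each term equals the sum of the previous two.
Stream B: -4, -20, -100, -500 — a geometric progression (common ratio 5).
Position 10 → stream B, term 5 = -2500.

-2500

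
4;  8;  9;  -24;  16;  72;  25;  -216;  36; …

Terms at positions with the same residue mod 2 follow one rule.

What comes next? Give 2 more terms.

648, 49

Odd-indexed and even-indexed terms follow separate rules.
Track A: 4, 9, 16, 25, 36 — the squares 2², 3², 4², ….
Track B: 8, -24, 72, -216 — geometric, ×-3 each step.
The 10th slot belongs to track B; its 5th term is 648.
Term 11 comes from track A (its 6th entry): 49.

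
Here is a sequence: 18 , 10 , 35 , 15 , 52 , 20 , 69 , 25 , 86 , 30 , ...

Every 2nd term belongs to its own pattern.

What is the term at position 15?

Odd-indexed and even-indexed terms follow separate rules.
Track A is 18, 35, 52, 69, 86, which is adding 17 each time.
Track B is 10, 15, 20, 25, 30, which is arithmetic with common difference +5.
Position 15 → track A, term 8 = 137.

137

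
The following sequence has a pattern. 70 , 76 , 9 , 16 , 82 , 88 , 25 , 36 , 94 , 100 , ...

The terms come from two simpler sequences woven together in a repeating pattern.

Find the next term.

49

Reading positions in blocks of 4 reveals the pattern AABB — 2 tracks woven together.
Subsequence A: 70, 76, 82, 88, 94, 100 — arithmetic, step +6.
Subsequence B: 9, 16, 25, 36 — consecutive squares n² from n = 3.
Term 11 comes from subsequence B (its 5th entry): 49.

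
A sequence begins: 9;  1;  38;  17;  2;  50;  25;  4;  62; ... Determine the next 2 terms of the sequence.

Taking every 3rd term gives 3 separate tracks.
Subsequence A: 9, 17, 25 (linear: a_n = 1 + 8·n).
Subsequence B: 1, 2, 4 (powers 2^0, 2^1, 2^2, …).
Subsequence C: 38, 50, 62 (linear: a_n = 26 + 12·n).
The 10th slot belongs to subsequence A; its 4th term is 33.
The 11th slot belongs to subsequence B; its 4th term is 8.

33, 8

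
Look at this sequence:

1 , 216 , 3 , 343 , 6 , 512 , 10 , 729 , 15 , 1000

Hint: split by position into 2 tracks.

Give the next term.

21

Positions 1, 3, 5, … form one subsequence and positions 2, 4, 6, … form another.
Track A: 1, 3, 6, 10, 15 (triangular numbers n(n+1)/2 for n = 1, 2, …).
Track B: 216, 343, 512, 729, 1000 (consecutive cubes n³ from n = 6).
The 11th slot belongs to track A; its 6th term is 21.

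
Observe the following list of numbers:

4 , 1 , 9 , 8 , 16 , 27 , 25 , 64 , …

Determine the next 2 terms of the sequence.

36, 125

Odd-indexed and even-indexed terms follow separate rules.
Stream A = 4, 9, 16, 25: the squares 2², 3², 4², ….
Stream B = 1, 8, 27, 64: the cubes 1³, 2³, 3³, ….
Position 9 → stream A, term 5 = 36.
Position 10 falls in stream B as its term 5, giving 125.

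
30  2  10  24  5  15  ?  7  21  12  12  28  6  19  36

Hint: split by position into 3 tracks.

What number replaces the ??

Split by position mod 3: positions 1, 4, 7, … form one track, and each other residue class forms its own.
Track A is 30, 24, ?, 12, 6, which is subtracting 6 each time.
Track B is 2, 5, 7, 12, 19, which is a Fibonacci-like recurrence a_n = a_{n-1} + a_{n-2}.
Track C is 10, 15, 21, 28, 36, which is triangular numbers starting at T_4.
The gap is track A's term 3; the rule gives 18.

18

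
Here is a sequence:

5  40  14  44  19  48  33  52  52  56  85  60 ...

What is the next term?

137

The terms cycle through 2 interleaved subsequences.
Stream A: 5, 14, 19, 33, 52, 85. A Fibonacci-like recurrence a_n = a_{n-1} + a_{n-2}.
Stream B: 40, 44, 48, 52, 56, 60. Linear: a_n = 36 + 4·n.
The 13th slot belongs to stream A; its 7th term is 137.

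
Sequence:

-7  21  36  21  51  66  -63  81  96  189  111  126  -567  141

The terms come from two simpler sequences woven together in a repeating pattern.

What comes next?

156

The slot pattern repeats as ABB (period 3), so there are 2 interleaved tracks.
Track A is -7, 21, -63, 189, -567, which is multiplying by -3 each time.
Track B is 21, 36, 51, 66, 81, 96, 111, 126, 141, which is adding 15 each time.
Position 15 → track B, term 10 = 156.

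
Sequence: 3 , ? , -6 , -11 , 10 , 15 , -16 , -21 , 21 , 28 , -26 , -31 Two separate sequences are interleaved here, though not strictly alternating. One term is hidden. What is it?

6

Positions follow the repeating pattern AABB; grouping by letter gives 2 tracks.
Stream A: 3, ?, 10, 15, 21, 28. The triangular numbers T_2, T_3, ….
Stream B: -6, -11, -16, -21, -26, -31. Arithmetic, step −5.
Stream A's pattern makes the blank 6.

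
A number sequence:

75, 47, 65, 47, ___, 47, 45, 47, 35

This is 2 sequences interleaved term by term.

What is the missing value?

55

Taking every 2nd term gives 2 separate tracks.
Stream A: 75, 65, ?, 45, 35 — subtracting 10 each time.
Stream B: 47, 47, 47, 47 — the constant sequence 47.
Stream A's pattern makes the blank 55.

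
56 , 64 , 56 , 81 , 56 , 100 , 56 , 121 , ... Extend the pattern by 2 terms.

Positions 1, 3, 5, … form one subsequence and positions 2, 4, 6, … form another.
Subsequence A is 56, 56, 56, 56, which is always 56.
Subsequence B is 64, 81, 100, 121, which is perfect squares starting at 8².
Term 9 comes from subsequence A (its 5th entry): 56.
Term 10 comes from subsequence B (its 5th entry): 144.

56, 144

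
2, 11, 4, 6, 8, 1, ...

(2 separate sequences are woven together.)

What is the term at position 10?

Split by position mod 2 into 2 tracks.
Stream A: 2, 4, 8. Powers 2^1, 2^2, 2^3, ….
Stream B: 11, 6, 1. Subtracting 5 each time.
Position 10 → stream B, term 5 = -9.

-9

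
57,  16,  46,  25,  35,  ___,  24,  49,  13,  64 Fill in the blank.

Odd-indexed and even-indexed terms follow separate rules.
Track A: 57, 46, 35, 24, 13 — linear: a_n = 68 − 11·n.
Track B: 16, 25, ?, 49, 64 — the squares 4², 5², 6², ….
The gap is track B's term 3; the rule gives 36.

36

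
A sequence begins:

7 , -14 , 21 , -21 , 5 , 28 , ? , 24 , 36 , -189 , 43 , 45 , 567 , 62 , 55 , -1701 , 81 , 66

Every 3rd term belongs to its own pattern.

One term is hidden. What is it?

Split by position mod 3: positions 1, 4, 7, … form one track, and each other residue class forms its own.
Stream A: 7, -21, ?, -189, 567, -1701 (geometric with ratio -3).
Stream B: -14, 5, 24, 43, 62, 81 (linear: a_n = -33 + 19·n).
Stream C: 21, 28, 36, 45, 55, 66 (triangular numbers starting at T_6).
The gap is stream A's term 3; the rule gives 63.

63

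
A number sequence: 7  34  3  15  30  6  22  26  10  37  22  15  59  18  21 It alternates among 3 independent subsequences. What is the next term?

Split by position mod 3 into 3 tracks.
Stream A: 7, 15, 22, 37, 59. Fibonacci-style (each term is the sum of the two before it).
Stream B: 34, 30, 26, 22, 18. Arithmetic with common difference −4.
Stream C: 3, 6, 10, 15, 21. Triangular numbers starting at T_2.
Term 16 comes from stream A (its 6th entry): 96.

96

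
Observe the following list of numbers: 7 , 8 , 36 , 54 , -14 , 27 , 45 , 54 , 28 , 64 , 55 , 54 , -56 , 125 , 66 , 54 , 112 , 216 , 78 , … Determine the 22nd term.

The terms cycle through 4 interleaved subsequences.
Track A: 7, -14, 28, -56, 112 (geometric with ratio -2).
Track B: 8, 27, 64, 125, 216 (perfect cubes starting at 2³).
Track C: 36, 45, 55, 66, 78 (the triangular numbers T_8, T_9, …).
Track D: 54, 54, 54, 54 (always 54).
Position 22 falls in track B as its term 6, giving 343.

343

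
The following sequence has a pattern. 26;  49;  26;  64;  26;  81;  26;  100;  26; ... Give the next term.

121

Split by position mod 2 into 2 tracks.
Subsequence A = 26, 26, 26, 26, 26: the constant sequence 26.
Subsequence B = 49, 64, 81, 100: consecutive squares n² from n = 7.
Position 10 falls in subsequence B as its term 5, giving 121.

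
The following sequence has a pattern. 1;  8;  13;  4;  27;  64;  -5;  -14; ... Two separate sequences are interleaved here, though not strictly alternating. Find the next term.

The slot pattern repeats as AABB (period 4), so there are 2 interleaved tracks.
Track A is 1, 8, 27, 64, which is consecutive cubes n³ from n = 1.
Track B is 13, 4, -5, -14, which is subtracting 9 each time.
Term 9 comes from track A (its 5th entry): 125.

125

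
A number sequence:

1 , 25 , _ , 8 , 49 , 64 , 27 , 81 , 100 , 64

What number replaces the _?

Positions follow the repeating pattern ABB; grouping by letter gives 2 tracks.
Subsequence A: 1, 8, 27, 64. Perfect cubes starting at 1³.
Subsequence B: 25, ?, 49, 64, 81, 100. Consecutive squares n² from n = 5.
Filling subsequence B at index 2 by its rule yields 36.

36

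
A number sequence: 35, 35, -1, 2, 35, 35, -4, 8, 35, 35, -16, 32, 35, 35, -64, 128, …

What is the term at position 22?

Reading positions in blocks of 4 reveals the pattern AABB — 2 tracks woven together.
Subsequence A: 35, 35, 35, 35, 35, 35, 35, 35. Always 35.
Subsequence B: -1, 2, -4, 8, -16, 32, -64, 128. A geometric progression (common ratio -2).
Term 22 comes from subsequence A (its 12th entry): 35.

35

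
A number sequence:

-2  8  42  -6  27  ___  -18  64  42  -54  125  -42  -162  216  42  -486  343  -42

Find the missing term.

-42

The terms cycle through 3 interleaved subsequences.
Subsequence A: -2, -6, -18, -54, -162, -486 (a geometric progression (common ratio 3)).
Subsequence B: 8, 27, 64, 125, 216, 343 (the cubes 2³, 3³, 4³, …).
Subsequence C: 42, ?, 42, -42, 42, -42 (the oscillation 42·(−1)^(n+1)).
Filling subsequence C at index 2 by its rule yields -42.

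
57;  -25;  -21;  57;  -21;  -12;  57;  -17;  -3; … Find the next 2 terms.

57, -13

Split by position mod 3 into 3 tracks.
Track A: 57, 57, 57 (always 57).
Track B: -25, -21, -17 (linear: a_n = -29 + 4·n).
Track C: -21, -12, -3 (linear: a_n = -30 + 9·n).
The 10th slot belongs to track A; its 4th term is 57.
Position 11 falls in track B as its term 4, giving -13.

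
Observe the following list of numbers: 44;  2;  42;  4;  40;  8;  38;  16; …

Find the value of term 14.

128

Odd-indexed and even-indexed terms follow separate rules.
Stream A: 44, 42, 40, 38 (arithmetic with common difference −2).
Stream B: 2, 4, 8, 16 (successive powers of 2).
Position 14 → stream B, term 7 = 128.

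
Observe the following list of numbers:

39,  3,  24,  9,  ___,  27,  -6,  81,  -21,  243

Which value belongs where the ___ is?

9

Positions 1, 3, 5, … form one subsequence and positions 2, 4, 6, … form another.
Stream A: 39, 24, ?, -6, -21 — linear: a_n = 54 − 15·n.
Stream B: 3, 9, 27, 81, 243 — a geometric progression (common ratio 3).
The gap is stream A's term 3; the rule gives 9.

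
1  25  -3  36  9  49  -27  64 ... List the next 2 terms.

81, 81

Positions 1, 3, 5, … form one subsequence and positions 2, 4, 6, … form another.
Track A is 1, -3, 9, -27, which is geometric, ×-3 each step.
Track B is 25, 36, 49, 64, which is consecutive squares n² from n = 5.
Position 9 → track A, term 5 = 81.
Term 10 comes from track B (its 5th entry): 81.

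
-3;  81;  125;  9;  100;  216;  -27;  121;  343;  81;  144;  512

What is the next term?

Split by position mod 3 into 3 tracks.
Track A: -3, 9, -27, 81. Geometric, ×-3 each step.
Track B: 81, 100, 121, 144. The squares 9², 10², 11², ….
Track C: 125, 216, 343, 512. The cubes 5³, 6³, 7³, ….
Position 13 → track A, term 5 = -243.

-243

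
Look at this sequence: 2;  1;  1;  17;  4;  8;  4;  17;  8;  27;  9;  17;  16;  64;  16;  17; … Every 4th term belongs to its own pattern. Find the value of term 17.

Read the sequence 4 terms at a time; column i is its own pattern.
Track A: 2, 4, 8, 16 — powers of 2.
Track B: 1, 8, 27, 64 — perfect cubes starting at 1³.
Track C: 1, 4, 9, 16 — the squares 1², 2², 3², ….
Track D: 17, 17, 17, 17 — the constant sequence 17.
The 17th slot belongs to track A; its 5th term is 32.

32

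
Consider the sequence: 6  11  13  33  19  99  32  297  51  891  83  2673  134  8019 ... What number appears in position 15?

Odd-indexed and even-indexed terms follow separate rules.
Subsequence A: 6, 13, 19, 32, 51, 83, 134 — each term equals the sum of the previous two.
Subsequence B: 11, 33, 99, 297, 891, 2673, 8019 — a geometric progression (common ratio 3).
The 15th slot belongs to subsequence A; its 8th term is 217.

217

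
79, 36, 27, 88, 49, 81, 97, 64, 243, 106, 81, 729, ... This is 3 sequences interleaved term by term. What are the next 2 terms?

Split by position mod 3: positions 1, 4, 7, … form one track, and each other residue class forms its own.
Stream A: 79, 88, 97, 106 (adding 9 each time).
Stream B: 36, 49, 64, 81 (perfect squares starting at 6²).
Stream C: 27, 81, 243, 729 (powers 3^3, 3^4, 3^5, …).
Term 13 comes from stream A (its 5th entry): 115.
Term 14 comes from stream B (its 5th entry): 100.

115, 100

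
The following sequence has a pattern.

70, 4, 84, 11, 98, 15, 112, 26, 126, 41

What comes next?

140

Positions 1, 3, 5, … form one subsequence and positions 2, 4, 6, … form another.
Stream A = 70, 84, 98, 112, 126: linear: a_n = 56 + 14·n.
Stream B = 4, 11, 15, 26, 41: Fibonacci-style (each term is the sum of the two before it).
The 11th slot belongs to stream A; its 6th term is 140.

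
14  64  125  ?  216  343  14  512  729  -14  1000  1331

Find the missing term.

The slot pattern repeats as ABB (period 3), so there are 2 interleaved tracks.
Track A: 14, ?, 14, -14 (the oscillation 14·(−1)^(n+1)).
Track B: 64, 125, 216, 343, 512, 729, 1000, 1331 (consecutive cubes n³ from n = 4).
So the missing entry in track A is -14.

-14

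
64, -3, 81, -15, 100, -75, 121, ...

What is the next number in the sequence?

-375

Odd-indexed and even-indexed terms follow separate rules.
Track A = 64, 81, 100, 121: perfect squares starting at 8².
Track B = -3, -15, -75: geometric with ratio 5.
Position 8 → track B, term 4 = -375.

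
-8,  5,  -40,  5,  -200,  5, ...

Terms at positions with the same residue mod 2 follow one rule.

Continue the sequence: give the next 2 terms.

-1000, 5

Odd-indexed and even-indexed terms follow separate rules.
Track A: -8, -40, -200 — multiplying by 5 each time.
Track B: 5, 5, 5 — the constant sequence 5.
Term 7 comes from track A (its 4th entry): -1000.
Term 8 comes from track B (its 4th entry): 5.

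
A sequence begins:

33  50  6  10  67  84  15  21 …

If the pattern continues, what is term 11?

28

The slot pattern repeats as AABB (period 4), so there are 2 interleaved tracks.
Subsequence A is 33, 50, 67, 84, which is linear: a_n = 16 + 17·n.
Subsequence B is 6, 10, 15, 21, which is triangular numbers starting at T_3.
Position 11 falls in subsequence B as its term 5, giving 28.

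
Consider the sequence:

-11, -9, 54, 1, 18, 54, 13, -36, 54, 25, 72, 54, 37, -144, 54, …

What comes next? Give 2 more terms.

49, 288

Split by position mod 3 into 3 tracks.
Track A is -11, 1, 13, 25, 37, which is arithmetic with common difference +12.
Track B is -9, 18, -36, 72, -144, which is a geometric progression (common ratio -2).
Track C is 54, 54, 54, 54, 54, which is the constant sequence 54.
Term 16 comes from track A (its 6th entry): 49.
The 17th slot belongs to track B; its 6th term is 288.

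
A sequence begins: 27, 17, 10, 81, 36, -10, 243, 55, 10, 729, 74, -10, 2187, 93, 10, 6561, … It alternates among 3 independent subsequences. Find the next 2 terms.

Split by position mod 3: positions 1, 4, 7, … form one track, and each other residue class forms its own.
Track A: 27, 81, 243, 729, 2187, 6561. Powers 3^3, 3^4, 3^5, ….
Track B: 17, 36, 55, 74, 93. Adding 19 each time.
Track C: 10, -10, 10, -10, 10. Oscillating between 10 and -10.
Term 17 comes from track B (its 6th entry): 112.
Position 18 falls in track C as its term 6, giving -10.

112, -10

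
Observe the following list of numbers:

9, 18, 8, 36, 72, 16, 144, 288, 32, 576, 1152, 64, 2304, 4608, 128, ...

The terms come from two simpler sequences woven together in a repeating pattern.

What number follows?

9216

The slot pattern repeats as AAB (period 3), so there are 2 interleaved tracks.
Stream A: 9, 18, 36, 72, 144, 288, 576, 1152, 2304, 4608 (geometric with ratio 2).
Stream B: 8, 16, 32, 64, 128 (powers of 2).
Term 16 comes from stream A (its 11th entry): 9216.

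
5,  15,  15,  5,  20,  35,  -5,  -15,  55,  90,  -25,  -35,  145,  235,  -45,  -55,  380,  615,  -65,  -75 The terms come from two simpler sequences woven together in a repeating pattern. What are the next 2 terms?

995, 1610

Reading positions in blocks of 4 reveals the pattern AABB — 2 tracks woven together.
Subsequence A: 5, 15, 20, 35, 55, 90, 145, 235, 380, 615. A Fibonacci-like recurrence a_n = a_{n-1} + a_{n-2}.
Subsequence B: 15, 5, -5, -15, -25, -35, -45, -55, -65, -75. Arithmetic with common difference −10.
Position 21 → subsequence A, term 11 = 995.
Position 22 → subsequence A, term 12 = 1610.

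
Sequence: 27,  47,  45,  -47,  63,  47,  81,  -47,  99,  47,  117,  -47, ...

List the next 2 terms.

135, 47

Positions 1, 3, 5, … form one subsequence and positions 2, 4, 6, … form another.
Stream A is 27, 45, 63, 81, 99, 117, which is arithmetic with common difference +18.
Stream B is 47, -47, 47, -47, 47, -47, which is oscillating between 47 and -47.
Position 13 falls in stream A as its term 7, giving 135.
Position 14 → stream B, term 7 = 47.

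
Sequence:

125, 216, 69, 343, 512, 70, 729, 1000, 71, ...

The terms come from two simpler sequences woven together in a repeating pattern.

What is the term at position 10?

1331

The slot pattern repeats as AAB (period 3), so there are 2 interleaved tracks.
Track A: 125, 216, 343, 512, 729, 1000 (consecutive cubes n³ from n = 5).
Track B: 69, 70, 71 (adding 1 each time).
Position 10 falls in track A as its term 7, giving 1331.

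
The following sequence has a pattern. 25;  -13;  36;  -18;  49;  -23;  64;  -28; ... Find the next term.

The terms cycle through 2 interleaved subsequences.
Track A: 25, 36, 49, 64 (perfect squares starting at 5²).
Track B: -13, -18, -23, -28 (arithmetic with common difference −5).
Term 9 comes from track A (its 5th entry): 81.

81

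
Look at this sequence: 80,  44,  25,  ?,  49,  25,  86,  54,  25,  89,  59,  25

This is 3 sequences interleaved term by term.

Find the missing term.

83

Split by position mod 3 into 3 tracks.
Track A: 80, ?, 86, 89 — arithmetic with common difference +3.
Track B: 44, 49, 54, 59 — arithmetic, step +5.
Track C: 25, 25, 25, 25 — always 25.
The gap is track A's term 2; the rule gives 83.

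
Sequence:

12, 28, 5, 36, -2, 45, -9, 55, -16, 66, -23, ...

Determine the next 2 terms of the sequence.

Positions 1, 3, 5, … form one subsequence and positions 2, 4, 6, … form another.
Track A: 12, 5, -2, -9, -16, -23 — subtracting 7 each time.
Track B: 28, 36, 45, 55, 66 — triangular numbers n(n+1)/2 for n = 7, 8, ….
Position 12 → track B, term 6 = 78.
Position 13 falls in track A as its term 7, giving -30.

78, -30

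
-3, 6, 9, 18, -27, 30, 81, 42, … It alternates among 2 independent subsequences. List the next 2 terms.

-243, 54

Split by position mod 2 into 2 tracks.
Subsequence A = -3, 9, -27, 81: a geometric progression (common ratio -3).
Subsequence B = 6, 18, 30, 42: adding 12 each time.
Position 9 → subsequence A, term 5 = -243.
Position 10 → subsequence B, term 5 = 54.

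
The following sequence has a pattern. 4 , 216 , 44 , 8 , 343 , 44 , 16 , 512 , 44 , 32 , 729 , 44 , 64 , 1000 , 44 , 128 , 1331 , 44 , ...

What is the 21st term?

Read the sequence 3 terms at a time; column i is its own pattern.
Subsequence A: 4, 8, 16, 32, 64, 128 — powers of 2.
Subsequence B: 216, 343, 512, 729, 1000, 1331 — the cubes 6³, 7³, 8³, ….
Subsequence C: 44, 44, 44, 44, 44, 44 — constant 44.
Position 21 → subsequence C, term 7 = 44.

44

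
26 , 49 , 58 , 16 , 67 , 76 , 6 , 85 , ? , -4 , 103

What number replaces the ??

The slot pattern repeats as ABB (period 3), so there are 2 interleaved tracks.
Subsequence A: 26, 16, 6, -4 (subtracting 10 each time).
Subsequence B: 49, 58, 67, 76, 85, ?, 103 (linear: a_n = 40 + 9·n).
The gap is subsequence B's term 6; the rule gives 94.

94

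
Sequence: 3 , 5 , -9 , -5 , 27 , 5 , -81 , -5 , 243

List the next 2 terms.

5, -729

The terms cycle through 2 interleaved subsequences.
Track A = 3, -9, 27, -81, 243: multiplying by -3 each time.
Track B = 5, -5, 5, -5: the oscillation 5·(−1)^(n+1).
Position 10 falls in track B as its term 5, giving 5.
Term 11 comes from track A (its 6th entry): -729.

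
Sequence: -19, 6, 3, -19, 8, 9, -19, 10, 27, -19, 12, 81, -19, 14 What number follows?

243

Split by position mod 3: positions 1, 4, 7, … form one track, and each other residue class forms its own.
Subsequence A: -19, -19, -19, -19, -19. The constant sequence -19.
Subsequence B: 6, 8, 10, 12, 14. Arithmetic with common difference +2.
Subsequence C: 3, 9, 27, 81. Powers of 3.
Position 15 → subsequence C, term 5 = 243.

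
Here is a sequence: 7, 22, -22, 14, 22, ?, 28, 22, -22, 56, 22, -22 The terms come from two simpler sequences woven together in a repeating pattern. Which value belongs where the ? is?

The slot pattern repeats as ABB (period 3), so there are 2 interleaved tracks.
Subsequence A: 7, 14, 28, 56. Multiplying by 2 each time.
Subsequence B: 22, -22, 22, ?, 22, -22, 22, -22. Alternating ±22.
So the missing entry in subsequence B is -22.

-22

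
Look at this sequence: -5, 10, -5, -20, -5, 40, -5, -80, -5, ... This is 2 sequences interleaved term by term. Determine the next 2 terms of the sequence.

160, -5

The terms cycle through 2 interleaved subsequences.
Stream A: -5, -5, -5, -5, -5 — the constant sequence -5.
Stream B: 10, -20, 40, -80 — multiplying by -2 each time.
Position 10 → stream B, term 5 = 160.
Position 11 → stream A, term 6 = -5.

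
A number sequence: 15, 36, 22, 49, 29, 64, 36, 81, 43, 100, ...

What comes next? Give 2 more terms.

Odd-indexed and even-indexed terms follow separate rules.
Stream A = 15, 22, 29, 36, 43: adding 7 each time.
Stream B = 36, 49, 64, 81, 100: perfect squares starting at 6².
The 11th slot belongs to stream A; its 6th term is 50.
Term 12 comes from stream B (its 6th entry): 121.

50, 121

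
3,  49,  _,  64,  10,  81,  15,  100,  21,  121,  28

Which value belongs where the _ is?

Taking every 2nd term gives 2 separate tracks.
Stream A: 3, ?, 10, 15, 21, 28 — the triangular numbers T_2, T_3, ….
Stream B: 49, 64, 81, 100, 121 — consecutive squares n² from n = 7.
Stream A's pattern makes the blank 6.

6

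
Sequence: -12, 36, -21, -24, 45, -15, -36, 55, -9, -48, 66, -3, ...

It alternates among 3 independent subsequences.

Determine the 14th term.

78

Taking every 3rd term gives 3 separate tracks.
Subsequence A = -12, -24, -36, -48: arithmetic with common difference −12.
Subsequence B = 36, 45, 55, 66: triangular numbers n(n+1)/2 for n = 8, 9, ….
Subsequence C = -21, -15, -9, -3: adding 6 each time.
The 14th slot belongs to subsequence B; its 5th term is 78.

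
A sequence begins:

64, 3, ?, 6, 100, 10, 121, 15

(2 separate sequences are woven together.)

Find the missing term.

81

Positions 1, 3, 5, … form one subsequence and positions 2, 4, 6, … form another.
Stream A is 64, ?, 100, 121, which is consecutive squares n² from n = 8.
Stream B is 3, 6, 10, 15, which is triangular numbers n(n+1)/2 for n = 2, 3, ….
So the missing entry in stream A is 81.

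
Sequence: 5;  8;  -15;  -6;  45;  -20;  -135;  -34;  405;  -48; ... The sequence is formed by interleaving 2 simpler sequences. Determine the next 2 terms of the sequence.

-1215, -62

Taking every 2nd term gives 2 separate tracks.
Track A = 5, -15, 45, -135, 405: a geometric progression (common ratio -3).
Track B = 8, -6, -20, -34, -48: arithmetic with common difference −14.
Position 11 falls in track A as its term 6, giving -1215.
Term 12 comes from track B (its 6th entry): -62.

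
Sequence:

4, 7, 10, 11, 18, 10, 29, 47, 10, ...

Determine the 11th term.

The slot pattern repeats as AAB (period 3), so there are 2 interleaved tracks.
Track A: 4, 7, 11, 18, 29, 47. Each term equals the sum of the previous two.
Track B: 10, 10, 10. The constant sequence 10.
Term 11 comes from track A (its 8th entry): 123.

123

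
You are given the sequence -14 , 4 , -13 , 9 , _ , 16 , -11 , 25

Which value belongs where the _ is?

-12

Split by position mod 2 into 2 tracks.
Track A = -14, -13, ?, -11: adding 1 each time.
Track B = 4, 9, 16, 25: consecutive squares n² from n = 2.
Filling track A at index 3 by its rule yields -12.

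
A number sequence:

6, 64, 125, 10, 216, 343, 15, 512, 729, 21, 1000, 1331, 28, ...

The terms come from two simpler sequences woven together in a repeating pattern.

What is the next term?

1728

Reading positions in blocks of 3 reveals the pattern ABB — 2 tracks woven together.
Track A: 6, 10, 15, 21, 28. The triangular numbers T_3, T_4, ….
Track B: 64, 125, 216, 343, 512, 729, 1000, 1331. Perfect cubes starting at 4³.
Position 14 → track B, term 9 = 1728.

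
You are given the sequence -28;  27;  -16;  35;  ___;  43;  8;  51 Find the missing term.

-4

Odd-indexed and even-indexed terms follow separate rules.
Subsequence A = -28, -16, ?, 8: linear: a_n = -40 + 12·n.
Subsequence B = 27, 35, 43, 51: adding 8 each time.
The gap is subsequence A's term 3; the rule gives -4.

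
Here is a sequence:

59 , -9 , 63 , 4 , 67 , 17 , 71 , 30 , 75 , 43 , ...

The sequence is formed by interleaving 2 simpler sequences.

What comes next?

79

Positions 1, 3, 5, … form one subsequence and positions 2, 4, 6, … form another.
Subsequence A is 59, 63, 67, 71, 75, which is arithmetic with common difference +4.
Subsequence B is -9, 4, 17, 30, 43, which is arithmetic, step +13.
Position 11 → subsequence A, term 6 = 79.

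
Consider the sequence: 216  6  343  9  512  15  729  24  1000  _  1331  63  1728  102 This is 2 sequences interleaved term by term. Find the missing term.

39

The terms cycle through 2 interleaved subsequences.
Subsequence A = 216, 343, 512, 729, 1000, 1331, 1728: consecutive cubes n³ from n = 6.
Subsequence B = 6, 9, 15, 24, ?, 63, 102: Fibonacci-style (each term is the sum of the two before it).
Filling subsequence B at index 5 by its rule yields 39.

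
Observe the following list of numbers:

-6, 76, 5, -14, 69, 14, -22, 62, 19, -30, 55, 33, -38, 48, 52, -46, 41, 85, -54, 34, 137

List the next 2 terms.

-62, 27

The terms cycle through 3 interleaved subsequences.
Stream A: -6, -14, -22, -30, -38, -46, -54. Linear: a_n = 2 − 8·n.
Stream B: 76, 69, 62, 55, 48, 41, 34. Subtracting 7 each time.
Stream C: 5, 14, 19, 33, 52, 85, 137. Fibonacci-style (each term is the sum of the two before it).
Term 22 comes from stream A (its 8th entry): -62.
Position 23 falls in stream B as its term 8, giving 27.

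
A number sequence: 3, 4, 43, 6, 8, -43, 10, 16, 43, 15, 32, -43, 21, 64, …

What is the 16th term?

The terms cycle through 3 interleaved subsequences.
Stream A: 3, 6, 10, 15, 21 — the triangular numbers T_2, T_3, ….
Stream B: 4, 8, 16, 32, 64 — successive powers of 2.
Stream C: 43, -43, 43, -43 — the oscillation 43·(−1)^(n+1).
Position 16 falls in stream A as its term 6, giving 28.

28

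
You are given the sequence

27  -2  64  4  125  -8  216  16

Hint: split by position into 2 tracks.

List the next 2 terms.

343, -32

Taking every 2nd term gives 2 separate tracks.
Track A: 27, 64, 125, 216 (perfect cubes starting at 3³).
Track B: -2, 4, -8, 16 (a geometric progression (common ratio -2)).
Term 9 comes from track A (its 5th entry): 343.
Term 10 comes from track B (its 5th entry): -32.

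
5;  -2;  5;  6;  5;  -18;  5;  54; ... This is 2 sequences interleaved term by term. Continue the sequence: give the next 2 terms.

Positions 1, 3, 5, … form one subsequence and positions 2, 4, 6, … form another.
Subsequence A is 5, 5, 5, 5, which is the constant sequence 5.
Subsequence B is -2, 6, -18, 54, which is multiplying by -3 each time.
Position 9 → subsequence A, term 5 = 5.
Position 10 falls in subsequence B as its term 5, giving -162.

5, -162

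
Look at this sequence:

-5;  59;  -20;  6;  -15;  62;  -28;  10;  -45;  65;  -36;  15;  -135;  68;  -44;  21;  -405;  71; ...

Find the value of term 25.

-3645

Split by position mod 4 into 4 tracks.
Subsequence A: -5, -15, -45, -135, -405. A geometric progression (common ratio 3).
Subsequence B: 59, 62, 65, 68, 71. Adding 3 each time.
Subsequence C: -20, -28, -36, -44. Linear: a_n = -12 − 8·n.
Subsequence D: 6, 10, 15, 21. Triangular numbers starting at T_3.
Position 25 falls in subsequence A as its term 7, giving -3645.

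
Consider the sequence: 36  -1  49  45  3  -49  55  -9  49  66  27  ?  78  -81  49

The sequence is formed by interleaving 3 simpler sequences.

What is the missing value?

The terms cycle through 3 interleaved subsequences.
Stream A is 36, 45, 55, 66, 78, which is the triangular numbers T_8, T_9, ….
Stream B is -1, 3, -9, 27, -81, which is a geometric progression (common ratio -3).
Stream C is 49, -49, 49, ?, 49, which is oscillating between 49 and -49.
Stream C's pattern makes the blank -49.

-49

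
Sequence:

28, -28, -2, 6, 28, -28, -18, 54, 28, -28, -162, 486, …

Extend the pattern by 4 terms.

Positions follow the repeating pattern AABB; grouping by letter gives 2 tracks.
Subsequence A: 28, -28, 28, -28, 28, -28 (alternating ±28).
Subsequence B: -2, 6, -18, 54, -162, 486 (geometric, ×-3 each step).
Position 13 → subsequence A, term 7 = 28.
Position 14 → subsequence A, term 8 = -28.
Position 15 → subsequence B, term 7 = -1458.
Term 16 comes from subsequence B (its 8th entry): 4374.

28, -28, -1458, 4374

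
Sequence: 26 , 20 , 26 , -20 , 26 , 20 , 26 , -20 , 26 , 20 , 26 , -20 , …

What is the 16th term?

-20

Odd-indexed and even-indexed terms follow separate rules.
Subsequence A = 26, 26, 26, 26, 26, 26: the constant sequence 26.
Subsequence B = 20, -20, 20, -20, 20, -20: the oscillation 20·(−1)^(n+1).
Position 16 → subsequence B, term 8 = -20.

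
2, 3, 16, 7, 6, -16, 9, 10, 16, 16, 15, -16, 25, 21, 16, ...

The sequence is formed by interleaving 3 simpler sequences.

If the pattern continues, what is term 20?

Split by position mod 3: positions 1, 4, 7, … form one track, and each other residue class forms its own.
Track A: 2, 7, 9, 16, 25. Each term equals the sum of the previous two.
Track B: 3, 6, 10, 15, 21. Triangular numbers n(n+1)/2 for n = 2, 3, ….
Track C: 16, -16, 16, -16, 16. The oscillation 16·(−1)^(n+1).
Position 20 → track B, term 7 = 36.

36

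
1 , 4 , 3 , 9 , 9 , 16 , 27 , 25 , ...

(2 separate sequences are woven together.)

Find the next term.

81

Positions 1, 3, 5, … form one subsequence and positions 2, 4, 6, … form another.
Stream A: 1, 3, 9, 27 (powers 3^0, 3^1, 3^2, …).
Stream B: 4, 9, 16, 25 (the squares 2², 3², 4², …).
Position 9 falls in stream A as its term 5, giving 81.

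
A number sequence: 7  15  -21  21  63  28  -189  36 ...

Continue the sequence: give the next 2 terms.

Taking every 2nd term gives 2 separate tracks.
Track A: 7, -21, 63, -189. A geometric progression (common ratio -3).
Track B: 15, 21, 28, 36. Triangular numbers n(n+1)/2 for n = 5, 6, ….
Position 9 falls in track A as its term 5, giving 567.
Term 10 comes from track B (its 5th entry): 45.

567, 45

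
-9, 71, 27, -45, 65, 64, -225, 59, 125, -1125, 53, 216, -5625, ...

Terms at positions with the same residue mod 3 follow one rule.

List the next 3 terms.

47, 343, -28125

Split by position mod 3: positions 1, 4, 7, … form one track, and each other residue class forms its own.
Subsequence A = -9, -45, -225, -1125, -5625: geometric with ratio 5.
Subsequence B = 71, 65, 59, 53: subtracting 6 each time.
Subsequence C = 27, 64, 125, 216: consecutive cubes n³ from n = 3.
Position 14 falls in subsequence B as its term 5, giving 47.
Term 15 comes from subsequence C (its 5th entry): 343.
Position 16 → subsequence A, term 6 = -28125.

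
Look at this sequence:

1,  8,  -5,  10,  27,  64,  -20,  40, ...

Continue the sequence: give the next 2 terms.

125, 216

Reading positions in blocks of 4 reveals the pattern AABB — 2 tracks woven together.
Track A = 1, 8, 27, 64: consecutive cubes n³ from n = 1.
Track B = -5, 10, -20, 40: a geometric progression (common ratio -2).
Term 9 comes from track A (its 5th entry): 125.
Position 10 falls in track A as its term 6, giving 216.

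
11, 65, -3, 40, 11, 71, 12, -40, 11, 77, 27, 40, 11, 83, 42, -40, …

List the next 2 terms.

11, 89

Split by position mod 4 into 4 tracks.
Track A: 11, 11, 11, 11. Constant 11.
Track B: 65, 71, 77, 83. Adding 6 each time.
Track C: -3, 12, 27, 42. Arithmetic, step +15.
Track D: 40, -40, 40, -40. The oscillation 40·(−1)^(n+1).
Position 17 → track A, term 5 = 11.
Position 18 → track B, term 5 = 89.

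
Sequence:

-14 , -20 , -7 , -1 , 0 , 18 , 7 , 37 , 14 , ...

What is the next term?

Positions 1, 3, 5, … form one subsequence and positions 2, 4, 6, … form another.
Stream A: -14, -7, 0, 7, 14 — arithmetic with common difference +7.
Stream B: -20, -1, 18, 37 — adding 19 each time.
Term 10 comes from stream B (its 5th entry): 56.

56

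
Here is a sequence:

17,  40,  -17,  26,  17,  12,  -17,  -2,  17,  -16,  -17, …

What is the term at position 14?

-44

Odd-indexed and even-indexed terms follow separate rules.
Stream A: 17, -17, 17, -17, 17, -17 — oscillating between 17 and -17.
Stream B: 40, 26, 12, -2, -16 — subtracting 14 each time.
The 14th slot belongs to stream B; its 7th term is -44.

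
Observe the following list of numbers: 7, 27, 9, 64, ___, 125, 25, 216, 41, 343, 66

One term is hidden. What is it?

Taking every 2nd term gives 2 separate tracks.
Stream A = 7, 9, ?, 25, 41, 66: each term equals the sum of the previous two.
Stream B = 27, 64, 125, 216, 343: perfect cubes starting at 3³.
Filling stream A at index 3 by its rule yields 16.

16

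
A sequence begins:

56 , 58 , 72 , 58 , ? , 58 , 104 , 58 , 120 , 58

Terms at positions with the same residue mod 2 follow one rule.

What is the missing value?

88

Positions 1, 3, 5, … form one subsequence and positions 2, 4, 6, … form another.
Subsequence A = 56, 72, ?, 104, 120: linear: a_n = 40 + 16·n.
Subsequence B = 58, 58, 58, 58, 58: constant 58.
Filling subsequence A at index 3 by its rule yields 88.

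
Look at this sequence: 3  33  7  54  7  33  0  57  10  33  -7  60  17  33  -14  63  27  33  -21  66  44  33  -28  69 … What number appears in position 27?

-35

Split by position mod 4: positions 1, 5, 9, … form one track, and each other residue class forms its own.
Track A = 3, 7, 10, 17, 27, 44: Fibonacci-style (each term is the sum of the two before it).
Track B = 33, 33, 33, 33, 33, 33: always 33.
Track C = 7, 0, -7, -14, -21, -28: arithmetic, step −7.
Track D = 54, 57, 60, 63, 66, 69: arithmetic, step +3.
Position 27 falls in track C as its term 7, giving -35.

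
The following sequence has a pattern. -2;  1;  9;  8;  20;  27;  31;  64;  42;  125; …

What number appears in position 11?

53

Taking every 2nd term gives 2 separate tracks.
Track A = -2, 9, 20, 31, 42: arithmetic with common difference +11.
Track B = 1, 8, 27, 64, 125: consecutive cubes n³ from n = 1.
Position 11 → track A, term 6 = 53.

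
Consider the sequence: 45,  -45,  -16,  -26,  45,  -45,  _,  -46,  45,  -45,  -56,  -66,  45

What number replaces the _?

Positions follow the repeating pattern AABB; grouping by letter gives 2 tracks.
Track A: 45, -45, 45, -45, 45, -45, 45 — alternating ±45.
Track B: -16, -26, ?, -46, -56, -66 — arithmetic, step −10.
Track B's pattern makes the blank -36.

-36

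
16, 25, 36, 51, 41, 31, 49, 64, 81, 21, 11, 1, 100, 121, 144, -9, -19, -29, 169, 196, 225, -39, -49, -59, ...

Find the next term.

The slot pattern repeats as AAABBB (period 6), so there are 2 interleaved tracks.
Track A = 16, 25, 36, 49, 64, 81, 100, 121, 144, 169, 196, 225: consecutive squares n² from n = 4.
Track B = 51, 41, 31, 21, 11, 1, -9, -19, -29, -39, -49, -59: arithmetic with common difference −10.
Position 25 → track A, term 13 = 256.

256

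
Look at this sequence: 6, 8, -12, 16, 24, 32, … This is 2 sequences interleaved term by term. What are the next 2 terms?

Positions 1, 3, 5, … form one subsequence and positions 2, 4, 6, … form another.
Track A: 6, -12, 24 (geometric, ×-2 each step).
Track B: 8, 16, 32 (powers of 2).
Term 7 comes from track A (its 4th entry): -48.
Position 8 → track B, term 4 = 64.

-48, 64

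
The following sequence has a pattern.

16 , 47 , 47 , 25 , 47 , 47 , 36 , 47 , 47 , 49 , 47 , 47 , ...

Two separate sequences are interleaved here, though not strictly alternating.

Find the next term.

64

Positions follow the repeating pattern ABB; grouping by letter gives 2 tracks.
Subsequence A: 16, 25, 36, 49 — perfect squares starting at 4².
Subsequence B: 47, 47, 47, 47, 47, 47, 47, 47 — always 47.
Position 13 → subsequence A, term 5 = 64.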